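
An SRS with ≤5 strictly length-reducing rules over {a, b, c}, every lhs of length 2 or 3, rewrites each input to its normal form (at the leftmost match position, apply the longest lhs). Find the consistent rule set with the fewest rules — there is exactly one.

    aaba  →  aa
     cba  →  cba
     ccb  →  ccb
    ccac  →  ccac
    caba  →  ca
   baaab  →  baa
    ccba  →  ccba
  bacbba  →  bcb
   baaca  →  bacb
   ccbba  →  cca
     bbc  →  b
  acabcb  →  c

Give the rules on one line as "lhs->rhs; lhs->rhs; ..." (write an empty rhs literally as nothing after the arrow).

  | aaba => aa
  | cba
  | ccb
  | ccac

ab->; aca->cb; bb->; bbc->b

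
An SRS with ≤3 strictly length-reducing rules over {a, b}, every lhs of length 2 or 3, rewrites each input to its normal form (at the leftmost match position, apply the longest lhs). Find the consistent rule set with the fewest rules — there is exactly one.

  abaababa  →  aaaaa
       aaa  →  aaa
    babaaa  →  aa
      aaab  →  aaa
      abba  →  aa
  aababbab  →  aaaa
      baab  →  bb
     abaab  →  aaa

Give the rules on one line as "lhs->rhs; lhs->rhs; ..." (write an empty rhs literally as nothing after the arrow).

  | abaababa => aaababa => aaaaba => aaaaa
  | aaa
  | babaaa => bbaaa => aa
  | aaab => aaa

ab->a; ba->b; bba->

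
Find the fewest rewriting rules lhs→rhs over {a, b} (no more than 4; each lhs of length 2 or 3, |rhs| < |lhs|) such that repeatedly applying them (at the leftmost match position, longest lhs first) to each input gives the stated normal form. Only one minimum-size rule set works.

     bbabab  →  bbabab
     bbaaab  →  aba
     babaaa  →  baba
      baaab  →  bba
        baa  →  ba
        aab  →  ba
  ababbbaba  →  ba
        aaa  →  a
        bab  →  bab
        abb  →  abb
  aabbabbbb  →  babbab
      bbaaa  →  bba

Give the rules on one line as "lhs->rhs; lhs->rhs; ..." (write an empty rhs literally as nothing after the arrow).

  | bbabab
  | bbaaab => bbaab => bbba => aba
  | babaaa => babaa => baba
  | baaab => baab => bba

aa->a; aab->ba; bbb->ab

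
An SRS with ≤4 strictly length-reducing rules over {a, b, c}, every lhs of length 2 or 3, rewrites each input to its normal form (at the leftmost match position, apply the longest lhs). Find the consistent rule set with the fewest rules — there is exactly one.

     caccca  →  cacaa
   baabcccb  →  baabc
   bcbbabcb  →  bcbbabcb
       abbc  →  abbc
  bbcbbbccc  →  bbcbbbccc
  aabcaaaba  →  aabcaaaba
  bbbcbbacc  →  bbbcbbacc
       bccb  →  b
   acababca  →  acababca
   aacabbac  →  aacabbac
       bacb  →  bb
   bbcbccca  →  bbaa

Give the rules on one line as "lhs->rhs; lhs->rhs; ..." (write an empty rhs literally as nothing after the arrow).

  | caccca => cacaa
  | baabcccb => baabc
  | bcbbabcb
  | abbc

acb->b; cbc->; cca->aa; ccb->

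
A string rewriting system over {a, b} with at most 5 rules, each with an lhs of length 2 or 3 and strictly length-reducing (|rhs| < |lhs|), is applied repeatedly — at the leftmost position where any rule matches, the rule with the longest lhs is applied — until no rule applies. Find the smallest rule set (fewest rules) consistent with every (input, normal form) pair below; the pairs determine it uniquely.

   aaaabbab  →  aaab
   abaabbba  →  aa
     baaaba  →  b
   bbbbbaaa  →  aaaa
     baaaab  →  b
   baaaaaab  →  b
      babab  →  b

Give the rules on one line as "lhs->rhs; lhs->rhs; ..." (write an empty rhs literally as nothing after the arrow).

  | aaaabbab => aaabab => aaab
  | abaabbba => ababbba => abbba => bba => aa
  | baaaba => baaba => baba => ba => b
  | bbbbbaaa => abbbaaa => bbaaa => aaaa

abb->b; ba->b; bab->b; bb->a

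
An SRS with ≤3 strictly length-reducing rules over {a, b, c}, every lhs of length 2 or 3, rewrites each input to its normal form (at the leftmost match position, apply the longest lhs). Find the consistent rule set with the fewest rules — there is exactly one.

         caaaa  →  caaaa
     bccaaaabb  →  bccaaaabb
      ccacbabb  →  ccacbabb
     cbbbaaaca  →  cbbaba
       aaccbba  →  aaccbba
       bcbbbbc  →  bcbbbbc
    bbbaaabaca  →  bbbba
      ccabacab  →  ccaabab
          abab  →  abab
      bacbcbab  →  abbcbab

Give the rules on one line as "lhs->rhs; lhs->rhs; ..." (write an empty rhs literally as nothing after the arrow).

  | caaaa
  | bccaaaabb
  | ccacbabb
  | cbbbaaaca => cbbbaca => cbbaba

baa->b; bac->ab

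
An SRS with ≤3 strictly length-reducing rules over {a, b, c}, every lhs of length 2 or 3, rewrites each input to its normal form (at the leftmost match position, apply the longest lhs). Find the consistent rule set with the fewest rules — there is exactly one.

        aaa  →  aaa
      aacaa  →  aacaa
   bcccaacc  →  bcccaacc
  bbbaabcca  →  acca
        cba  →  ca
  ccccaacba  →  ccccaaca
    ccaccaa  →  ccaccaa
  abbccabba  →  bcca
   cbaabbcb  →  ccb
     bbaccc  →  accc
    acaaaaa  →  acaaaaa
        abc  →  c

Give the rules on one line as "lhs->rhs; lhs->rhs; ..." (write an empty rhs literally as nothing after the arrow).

  | aaa
  | aacaa
  | bcccaacc
  | bbbaabcca => bbaabcca => baabcca => aabcca => acca

ab->; ba->a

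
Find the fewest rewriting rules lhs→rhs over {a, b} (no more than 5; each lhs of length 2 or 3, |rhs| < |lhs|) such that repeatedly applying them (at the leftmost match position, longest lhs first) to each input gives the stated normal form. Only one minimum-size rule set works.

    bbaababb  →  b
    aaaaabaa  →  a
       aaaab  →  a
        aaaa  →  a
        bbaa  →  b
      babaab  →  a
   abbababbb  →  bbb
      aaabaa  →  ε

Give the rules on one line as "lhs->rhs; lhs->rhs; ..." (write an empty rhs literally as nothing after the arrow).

  | bbaababb => bbabb => baab => b
  | aaaaabaa => aabaa => aaaa => a
  | aaaab => ab => a
  | aaaa => a

aaa->; ab->a; baa->; bab->aa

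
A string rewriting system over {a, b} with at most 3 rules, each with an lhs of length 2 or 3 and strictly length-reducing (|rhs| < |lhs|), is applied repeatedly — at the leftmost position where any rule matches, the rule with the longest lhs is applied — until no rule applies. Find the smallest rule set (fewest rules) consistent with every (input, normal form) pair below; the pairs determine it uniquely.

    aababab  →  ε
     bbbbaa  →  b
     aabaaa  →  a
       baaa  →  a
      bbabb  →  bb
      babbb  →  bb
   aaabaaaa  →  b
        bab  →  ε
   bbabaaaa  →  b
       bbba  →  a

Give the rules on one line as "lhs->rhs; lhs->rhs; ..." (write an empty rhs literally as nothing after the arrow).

  | aababab => bbabab => bab => ε
  | bbbbaa => bbbaa => bbaa => baa => aa => b
  | aabaaa => bbaaa => baaa => aaa => ba => a
  | baaa => aaa => ba => a

aa->b; ba->a; bab->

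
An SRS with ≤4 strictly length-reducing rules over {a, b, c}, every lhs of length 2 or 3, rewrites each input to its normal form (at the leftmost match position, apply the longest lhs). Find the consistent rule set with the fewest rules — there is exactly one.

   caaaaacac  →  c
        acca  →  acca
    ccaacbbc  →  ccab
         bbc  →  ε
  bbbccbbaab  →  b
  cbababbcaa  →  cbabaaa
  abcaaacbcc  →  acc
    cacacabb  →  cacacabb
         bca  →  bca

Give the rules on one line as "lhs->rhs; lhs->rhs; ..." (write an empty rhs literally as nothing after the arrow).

  | caaaaacac => caaaabac => caaac => caab => c
  | acca
  | ccaacbbc => ccabbbc => ccab
  | bbc => ε

aab->; aac->ab; bbc->; bcb->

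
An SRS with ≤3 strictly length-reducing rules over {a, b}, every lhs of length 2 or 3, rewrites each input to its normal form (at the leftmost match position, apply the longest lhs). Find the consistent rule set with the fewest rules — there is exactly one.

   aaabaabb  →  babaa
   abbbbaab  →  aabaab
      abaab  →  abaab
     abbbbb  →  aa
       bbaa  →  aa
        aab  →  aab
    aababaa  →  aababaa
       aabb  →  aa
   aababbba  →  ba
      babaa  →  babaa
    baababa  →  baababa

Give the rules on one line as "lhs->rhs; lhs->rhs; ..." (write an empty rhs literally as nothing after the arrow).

  | aaabaabb => babaabb => babaa
  | abbbbaab => aabaab
  | abaab
  | abbbbb => aabb => aa

aaa->ba; bb->; bbb->a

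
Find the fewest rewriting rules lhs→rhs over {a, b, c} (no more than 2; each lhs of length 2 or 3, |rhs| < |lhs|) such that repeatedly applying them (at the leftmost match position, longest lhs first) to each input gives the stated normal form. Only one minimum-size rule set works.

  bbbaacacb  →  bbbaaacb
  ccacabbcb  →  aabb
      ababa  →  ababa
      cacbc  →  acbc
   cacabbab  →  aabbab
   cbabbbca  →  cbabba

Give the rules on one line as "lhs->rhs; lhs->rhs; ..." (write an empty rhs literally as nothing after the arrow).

bbc->b; ca->a

  | bbbaacacb => bbbaaacb
  | ccacabbcb => cacabbcb => acabbcb => aabbcb => aabb
  | ababa
  | cacbc => acbc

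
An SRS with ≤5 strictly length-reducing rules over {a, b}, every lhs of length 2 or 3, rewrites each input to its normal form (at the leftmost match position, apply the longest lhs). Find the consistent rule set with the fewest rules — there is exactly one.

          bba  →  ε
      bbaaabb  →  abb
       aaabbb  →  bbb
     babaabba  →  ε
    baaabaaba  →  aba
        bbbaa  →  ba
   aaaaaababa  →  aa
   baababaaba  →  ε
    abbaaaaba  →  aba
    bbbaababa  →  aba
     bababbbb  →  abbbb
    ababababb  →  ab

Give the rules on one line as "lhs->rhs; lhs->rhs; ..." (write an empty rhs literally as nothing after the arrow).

aaa->; aab->ab; bab->a; bba->

  | bba => ε
  | bbaaabb => aabb => abb
  | aaabbb => bbb
  | babaabba => aaabba => bba => ε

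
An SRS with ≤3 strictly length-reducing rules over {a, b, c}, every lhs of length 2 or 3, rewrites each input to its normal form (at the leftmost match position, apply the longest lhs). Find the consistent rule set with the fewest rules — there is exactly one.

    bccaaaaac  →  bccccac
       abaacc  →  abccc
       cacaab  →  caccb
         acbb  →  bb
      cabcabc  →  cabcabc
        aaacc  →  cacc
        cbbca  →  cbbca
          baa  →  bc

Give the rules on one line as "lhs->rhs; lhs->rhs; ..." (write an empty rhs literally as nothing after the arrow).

aa->c; acb->b

  | bccaaaaac => bcccaaac => bccccac
  | abaacc => abccc
  | cacaab => caccb
  | acbb => bb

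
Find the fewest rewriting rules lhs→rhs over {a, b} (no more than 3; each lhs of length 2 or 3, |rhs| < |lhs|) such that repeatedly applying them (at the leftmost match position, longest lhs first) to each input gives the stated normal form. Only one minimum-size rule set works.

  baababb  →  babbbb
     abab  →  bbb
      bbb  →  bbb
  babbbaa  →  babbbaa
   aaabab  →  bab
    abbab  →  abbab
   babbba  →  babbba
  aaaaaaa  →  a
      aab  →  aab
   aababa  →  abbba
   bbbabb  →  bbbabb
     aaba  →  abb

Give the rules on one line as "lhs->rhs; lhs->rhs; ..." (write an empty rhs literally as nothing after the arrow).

  | baababb => babbbb
  | abab => bbb
  | bbb
  | babbbaa

aaa->; aba->bb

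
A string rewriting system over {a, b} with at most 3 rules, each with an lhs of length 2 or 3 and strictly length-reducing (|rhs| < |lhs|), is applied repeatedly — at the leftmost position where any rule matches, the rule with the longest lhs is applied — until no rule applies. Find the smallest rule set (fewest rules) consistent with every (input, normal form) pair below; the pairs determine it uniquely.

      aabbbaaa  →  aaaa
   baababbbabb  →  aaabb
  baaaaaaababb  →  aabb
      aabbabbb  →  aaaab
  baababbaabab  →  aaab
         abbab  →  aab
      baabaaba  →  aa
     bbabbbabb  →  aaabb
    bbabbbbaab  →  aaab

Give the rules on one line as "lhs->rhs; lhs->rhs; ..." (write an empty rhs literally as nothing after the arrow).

  | aabbbaaa => aaabaaa => aaaba => aaaa
  | baababbbabb => bbabbbabb => babbbabb => abbbabb => aababb => aaabb
  | baaaaaaababb => baaaaababb => baaababb => bababb => ababb => aabb
  | aabbabbb => aababbb => aaabbb => aaaab

ba->a; baa->b; bbb->ab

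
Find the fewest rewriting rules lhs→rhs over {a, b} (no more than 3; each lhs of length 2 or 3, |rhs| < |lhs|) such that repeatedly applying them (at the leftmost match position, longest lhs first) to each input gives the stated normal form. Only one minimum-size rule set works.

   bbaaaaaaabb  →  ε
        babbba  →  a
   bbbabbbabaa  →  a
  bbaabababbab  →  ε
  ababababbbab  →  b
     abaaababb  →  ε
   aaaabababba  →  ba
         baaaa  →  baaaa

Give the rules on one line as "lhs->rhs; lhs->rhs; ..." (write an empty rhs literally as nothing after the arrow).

  | bbaaaaaaabb => aaaaaaabb => aaaaaabb => aaaaabb => aaaabb => aaabb => aabb => abb => bb => ε
  | babbba => bbbba => bba => a
  | bbbabbbabaa => babbbabaa => bbbbabaa => bbabaa => abaa => bba => a
  | bbaabababbab => aabababbab => abbbabbab => bbbabbab => babbab => bbbab => bab => bb => ε

ab->b; aba->bb; bb->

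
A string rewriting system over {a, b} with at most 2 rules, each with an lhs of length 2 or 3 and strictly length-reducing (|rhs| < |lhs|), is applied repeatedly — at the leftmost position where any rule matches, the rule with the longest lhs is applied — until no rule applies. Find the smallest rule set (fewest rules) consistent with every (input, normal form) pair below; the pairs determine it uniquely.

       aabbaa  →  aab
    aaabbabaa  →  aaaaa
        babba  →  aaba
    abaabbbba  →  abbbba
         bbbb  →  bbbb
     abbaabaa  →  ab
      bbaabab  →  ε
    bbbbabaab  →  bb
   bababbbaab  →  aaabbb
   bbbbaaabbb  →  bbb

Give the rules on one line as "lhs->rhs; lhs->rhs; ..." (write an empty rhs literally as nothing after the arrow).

baa->; bab->aa

  | aabbaa => aab
  | aaabbabaa => aaabaaaa => aaaaa
  | babba => aaba
  | abaabbbba => abbbba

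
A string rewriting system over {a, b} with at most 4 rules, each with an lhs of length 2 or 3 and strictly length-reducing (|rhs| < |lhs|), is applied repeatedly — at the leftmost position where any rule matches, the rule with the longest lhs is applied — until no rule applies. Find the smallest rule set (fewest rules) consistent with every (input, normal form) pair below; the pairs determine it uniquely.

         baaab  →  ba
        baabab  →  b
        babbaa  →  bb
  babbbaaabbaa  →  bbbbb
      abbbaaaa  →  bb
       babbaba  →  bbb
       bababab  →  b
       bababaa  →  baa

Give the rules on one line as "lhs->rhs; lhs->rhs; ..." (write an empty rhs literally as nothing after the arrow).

  | baaab => ba
  | baabab => bab => b
  | babbaa => bbaa => bba => bb
  | babbbaaabbaa => bbbaaabbaa => bbbaabbaa => bbbabbaa => bbbbbaa => bbbbba => bbbbb

aab->; ab->; bba->bb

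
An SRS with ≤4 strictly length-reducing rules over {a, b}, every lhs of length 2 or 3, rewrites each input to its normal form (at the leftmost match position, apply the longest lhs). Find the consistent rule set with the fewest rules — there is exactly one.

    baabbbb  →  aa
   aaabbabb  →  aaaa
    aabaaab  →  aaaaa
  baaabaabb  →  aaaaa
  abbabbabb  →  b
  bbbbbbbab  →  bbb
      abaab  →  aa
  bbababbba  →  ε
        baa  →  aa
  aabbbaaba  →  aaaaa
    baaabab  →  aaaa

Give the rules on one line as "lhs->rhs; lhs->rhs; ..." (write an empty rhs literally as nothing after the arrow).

  | baabbbb => aabbbb => aabbb => aabb => aab => aa
  | aaabbabb => aaababb => aaaabb => aaaab => aaaa
  | aabaaab => aaaaab => aaaaa
  | baaabaabb => aaabaabb => aaaaabb => aaaaab => aaaaa

aab->aa; ab->; ba->a; bba->ab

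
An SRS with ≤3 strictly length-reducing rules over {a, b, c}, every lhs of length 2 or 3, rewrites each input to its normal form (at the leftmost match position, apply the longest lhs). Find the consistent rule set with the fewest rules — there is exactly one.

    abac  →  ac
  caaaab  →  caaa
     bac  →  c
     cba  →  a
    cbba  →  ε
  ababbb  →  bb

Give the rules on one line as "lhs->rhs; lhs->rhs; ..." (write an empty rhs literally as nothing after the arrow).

  | abac => ac
  | caaaab => caaa
  | bac => c
  | cba => a

ab->; ba->; cb->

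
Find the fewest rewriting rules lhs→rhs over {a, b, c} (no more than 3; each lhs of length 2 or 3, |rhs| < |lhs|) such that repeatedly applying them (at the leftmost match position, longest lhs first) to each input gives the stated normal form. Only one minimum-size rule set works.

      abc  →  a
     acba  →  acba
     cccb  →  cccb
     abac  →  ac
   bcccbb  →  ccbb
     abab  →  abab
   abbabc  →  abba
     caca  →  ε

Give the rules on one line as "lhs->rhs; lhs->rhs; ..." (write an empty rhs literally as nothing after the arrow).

bac->c; bc->; ca->

  | abc => a
  | acba
  | cccb
  | abac => ac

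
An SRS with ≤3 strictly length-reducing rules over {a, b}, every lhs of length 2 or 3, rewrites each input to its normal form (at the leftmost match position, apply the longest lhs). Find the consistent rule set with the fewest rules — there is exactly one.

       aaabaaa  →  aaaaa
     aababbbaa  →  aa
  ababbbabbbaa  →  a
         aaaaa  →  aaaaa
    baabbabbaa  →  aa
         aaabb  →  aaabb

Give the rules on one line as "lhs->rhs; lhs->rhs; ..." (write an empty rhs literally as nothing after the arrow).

ba->; bba->

  | aaabaaa => aaaaa
  | aababbbaa => aabbbaa => aaba => aa
  | ababbbabbbaa => abbbabbbaa => abbbbaa => abba => a
  | aaaaa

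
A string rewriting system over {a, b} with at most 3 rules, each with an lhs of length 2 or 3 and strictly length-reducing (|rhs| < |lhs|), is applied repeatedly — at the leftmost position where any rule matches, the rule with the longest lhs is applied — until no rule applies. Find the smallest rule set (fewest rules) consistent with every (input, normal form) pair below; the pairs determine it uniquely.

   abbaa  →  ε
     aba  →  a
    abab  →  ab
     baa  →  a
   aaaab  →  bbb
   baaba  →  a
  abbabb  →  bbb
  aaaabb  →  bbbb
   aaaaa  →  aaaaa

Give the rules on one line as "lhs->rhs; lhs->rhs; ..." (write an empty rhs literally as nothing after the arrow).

  | abbaa => bbaa => ba => ε
  | aba => a
  | abab => ab
  | baa => a

aab->bb; abb->bb; ba->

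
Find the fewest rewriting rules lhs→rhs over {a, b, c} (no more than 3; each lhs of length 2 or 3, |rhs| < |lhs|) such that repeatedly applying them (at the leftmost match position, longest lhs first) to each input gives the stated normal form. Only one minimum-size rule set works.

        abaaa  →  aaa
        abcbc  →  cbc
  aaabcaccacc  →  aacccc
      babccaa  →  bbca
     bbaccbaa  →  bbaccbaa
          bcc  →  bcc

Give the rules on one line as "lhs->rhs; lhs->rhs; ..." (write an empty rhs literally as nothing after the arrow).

  | abaaa => aaa
  | abcbc => cbc
  | aaabcaccacc => aacaccacc => aacabccc => aacccc
  | babccaa => bccaa => bbca

ab->; cca->bc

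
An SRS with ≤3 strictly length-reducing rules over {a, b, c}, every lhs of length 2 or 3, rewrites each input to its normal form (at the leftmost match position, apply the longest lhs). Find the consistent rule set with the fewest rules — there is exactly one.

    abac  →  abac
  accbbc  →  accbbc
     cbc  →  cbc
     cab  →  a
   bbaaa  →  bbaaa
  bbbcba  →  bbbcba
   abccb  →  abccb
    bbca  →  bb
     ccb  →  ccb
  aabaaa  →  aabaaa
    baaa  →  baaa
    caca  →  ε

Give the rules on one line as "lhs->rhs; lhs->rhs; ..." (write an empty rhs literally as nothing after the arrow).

ca->; cab->a

  | abac
  | accbbc
  | cbc
  | cab => a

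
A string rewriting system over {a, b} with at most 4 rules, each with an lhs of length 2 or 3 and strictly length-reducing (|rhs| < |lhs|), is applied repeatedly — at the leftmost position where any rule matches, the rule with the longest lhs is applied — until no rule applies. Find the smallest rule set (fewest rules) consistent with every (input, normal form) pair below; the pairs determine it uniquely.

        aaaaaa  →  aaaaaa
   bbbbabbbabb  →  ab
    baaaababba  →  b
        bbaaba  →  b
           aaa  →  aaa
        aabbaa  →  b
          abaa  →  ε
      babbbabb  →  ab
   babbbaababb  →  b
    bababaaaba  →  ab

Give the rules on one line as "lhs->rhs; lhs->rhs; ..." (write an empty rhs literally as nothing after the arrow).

aba->b; ba->; bb->b; bbb->ba

  | aaaaaa
  | bbbbabbbabb => bababbbabb => babbbabb => bbbabb => baabb => abb => ab
  | baaaababba => aaababba => aabbba => aabaa => aba => b
  | bbaaba => baaba => aba => b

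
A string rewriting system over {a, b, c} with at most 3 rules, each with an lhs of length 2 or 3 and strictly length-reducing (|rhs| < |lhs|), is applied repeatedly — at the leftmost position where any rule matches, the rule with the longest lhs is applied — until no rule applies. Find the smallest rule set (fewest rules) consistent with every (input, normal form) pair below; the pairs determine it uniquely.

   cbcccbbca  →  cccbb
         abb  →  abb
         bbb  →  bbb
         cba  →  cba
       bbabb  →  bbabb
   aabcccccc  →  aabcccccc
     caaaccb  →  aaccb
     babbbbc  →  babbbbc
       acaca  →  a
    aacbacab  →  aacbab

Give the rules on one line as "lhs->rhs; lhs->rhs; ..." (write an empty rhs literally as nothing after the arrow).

ca->; cbc->c

  | cbcccbbca => cccbbca => cccbb
  | abb
  | bbb
  | cba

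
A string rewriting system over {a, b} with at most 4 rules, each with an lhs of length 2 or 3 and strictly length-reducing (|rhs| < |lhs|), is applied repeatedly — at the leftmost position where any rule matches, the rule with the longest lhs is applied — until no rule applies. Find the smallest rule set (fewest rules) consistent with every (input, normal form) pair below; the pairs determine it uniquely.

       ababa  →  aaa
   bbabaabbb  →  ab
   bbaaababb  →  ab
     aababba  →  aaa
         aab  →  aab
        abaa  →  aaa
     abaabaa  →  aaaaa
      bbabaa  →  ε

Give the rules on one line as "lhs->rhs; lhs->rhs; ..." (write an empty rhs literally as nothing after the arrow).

aba->aa; abb->b; ba->; bbb->ab

  | ababa => aaba => aaa
  | bbabaabbb => bbaabbb => babbb => bbb => ab
  | bbaaababb => baababb => ababb => aabb => ab
  | aababba => aaabba => aaba => aaa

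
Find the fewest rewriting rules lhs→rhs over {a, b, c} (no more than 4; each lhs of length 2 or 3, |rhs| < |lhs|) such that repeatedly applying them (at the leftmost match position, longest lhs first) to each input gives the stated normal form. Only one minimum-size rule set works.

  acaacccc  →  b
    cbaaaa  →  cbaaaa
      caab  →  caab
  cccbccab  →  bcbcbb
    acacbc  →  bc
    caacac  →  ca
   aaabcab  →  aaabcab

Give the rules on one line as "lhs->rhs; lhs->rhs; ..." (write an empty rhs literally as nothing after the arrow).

  | acaacccc => aacccc => accc => cc => b
  | cbaaaa
  | caab
  | cccbccab => bcbccab => bcbcbb

ac->; cc->b; cca->cb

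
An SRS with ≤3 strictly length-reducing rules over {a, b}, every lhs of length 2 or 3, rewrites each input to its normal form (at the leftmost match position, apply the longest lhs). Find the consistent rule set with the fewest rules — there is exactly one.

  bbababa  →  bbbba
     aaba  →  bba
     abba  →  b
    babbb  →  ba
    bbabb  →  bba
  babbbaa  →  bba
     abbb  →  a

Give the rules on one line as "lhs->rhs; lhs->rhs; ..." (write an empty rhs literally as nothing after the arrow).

  | bbababa => bbaaba => bbbba
  | aaba => bba
  | abba => aba => aa => b
  | babbb => babb => bab => ba

aa->b; ab->a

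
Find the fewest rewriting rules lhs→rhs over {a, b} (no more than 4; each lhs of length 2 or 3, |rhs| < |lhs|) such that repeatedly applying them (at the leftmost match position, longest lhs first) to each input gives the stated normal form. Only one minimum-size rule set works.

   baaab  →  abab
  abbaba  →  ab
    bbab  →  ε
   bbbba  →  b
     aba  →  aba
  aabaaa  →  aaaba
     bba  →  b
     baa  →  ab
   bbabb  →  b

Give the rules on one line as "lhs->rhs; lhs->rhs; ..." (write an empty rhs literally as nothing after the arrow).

  | baaab => abab
  | abbaba => abba => ab
  | bbab => bb => ε
  | bbbba => bba => b

baa->ab; bb->; bba->b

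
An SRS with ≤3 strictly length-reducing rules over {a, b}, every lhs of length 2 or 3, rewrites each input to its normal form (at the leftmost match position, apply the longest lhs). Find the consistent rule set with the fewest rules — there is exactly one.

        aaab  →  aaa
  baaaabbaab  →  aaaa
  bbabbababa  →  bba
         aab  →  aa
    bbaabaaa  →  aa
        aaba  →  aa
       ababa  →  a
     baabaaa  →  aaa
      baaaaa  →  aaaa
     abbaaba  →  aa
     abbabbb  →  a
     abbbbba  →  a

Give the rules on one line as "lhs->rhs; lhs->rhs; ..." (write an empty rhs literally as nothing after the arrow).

  | aaab => aaa
  | baaaabbaab => aaabbaab => aaabaab => aaaab => aaaa
  | bbabbababa => bbabababa => bbababa => bbaba => bba
  | aab => aa

ab->a; aba->a; baa->a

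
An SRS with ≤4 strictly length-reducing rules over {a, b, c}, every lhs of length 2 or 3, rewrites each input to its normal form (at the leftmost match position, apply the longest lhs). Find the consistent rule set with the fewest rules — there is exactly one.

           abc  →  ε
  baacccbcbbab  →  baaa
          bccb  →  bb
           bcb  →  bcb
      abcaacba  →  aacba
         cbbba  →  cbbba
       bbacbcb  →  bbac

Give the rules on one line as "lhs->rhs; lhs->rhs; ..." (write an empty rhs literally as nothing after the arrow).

ab->c; cbc->a; cc->

  | abc => cc => ε
  | baacccbcbbab => baacbcbbab => baaabbab => baacbab => baacbc => baaa
  | bccb => bb
  | bcb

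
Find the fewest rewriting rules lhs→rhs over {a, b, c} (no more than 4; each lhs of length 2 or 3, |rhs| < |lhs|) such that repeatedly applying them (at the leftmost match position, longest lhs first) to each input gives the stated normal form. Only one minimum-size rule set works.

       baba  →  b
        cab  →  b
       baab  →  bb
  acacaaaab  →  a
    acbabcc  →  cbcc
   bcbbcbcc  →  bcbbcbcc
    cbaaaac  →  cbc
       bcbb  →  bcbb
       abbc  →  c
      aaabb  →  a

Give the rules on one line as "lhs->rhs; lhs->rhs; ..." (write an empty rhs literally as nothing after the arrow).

  | baba => baa => b
  | cab => b
  | baab => bb
  | acacaaaab => cacaaaab => caaaab => aaab => ab => a

aa->; ab->a; ac->c; ca->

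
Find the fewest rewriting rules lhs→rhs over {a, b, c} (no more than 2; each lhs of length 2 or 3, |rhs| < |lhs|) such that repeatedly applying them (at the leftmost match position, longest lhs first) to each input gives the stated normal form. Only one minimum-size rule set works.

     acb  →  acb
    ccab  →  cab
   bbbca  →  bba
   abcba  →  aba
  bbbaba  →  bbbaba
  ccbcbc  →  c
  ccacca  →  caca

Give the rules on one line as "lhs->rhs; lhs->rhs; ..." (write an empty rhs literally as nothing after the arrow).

bc->; cc->c

  | acb
  | ccab => cab
  | bbbca => bba
  | abcba => aba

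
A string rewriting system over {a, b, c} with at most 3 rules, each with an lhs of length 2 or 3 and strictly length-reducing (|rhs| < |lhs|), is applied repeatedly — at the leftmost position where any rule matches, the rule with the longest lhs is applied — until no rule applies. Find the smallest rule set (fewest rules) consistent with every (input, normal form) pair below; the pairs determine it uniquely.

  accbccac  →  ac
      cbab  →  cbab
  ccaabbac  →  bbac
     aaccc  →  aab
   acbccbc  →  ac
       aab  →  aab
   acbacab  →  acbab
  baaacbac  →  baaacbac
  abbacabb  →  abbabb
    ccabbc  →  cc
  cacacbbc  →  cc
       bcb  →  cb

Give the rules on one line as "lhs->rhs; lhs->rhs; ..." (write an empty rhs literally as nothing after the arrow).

  | accbccac => accccac => abcac => acac => ac
  | cbab
  | ccaabbac => cabbac => bbac
  | aaccc => aab

bc->c; ca->; ccc->b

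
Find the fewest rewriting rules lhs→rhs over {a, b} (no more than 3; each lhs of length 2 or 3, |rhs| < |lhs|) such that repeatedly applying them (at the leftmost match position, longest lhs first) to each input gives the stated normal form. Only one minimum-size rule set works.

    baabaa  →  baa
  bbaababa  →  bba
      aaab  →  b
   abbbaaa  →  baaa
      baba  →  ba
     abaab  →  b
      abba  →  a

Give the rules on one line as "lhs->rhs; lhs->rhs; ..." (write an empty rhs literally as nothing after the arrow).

  | baabaa => babaa => baa
  | bbaababa => bbababa => bbaba => bba
  | aaab => aab => ab => b
  | abbbaaa => baaa

ab->b; abb->; bab->b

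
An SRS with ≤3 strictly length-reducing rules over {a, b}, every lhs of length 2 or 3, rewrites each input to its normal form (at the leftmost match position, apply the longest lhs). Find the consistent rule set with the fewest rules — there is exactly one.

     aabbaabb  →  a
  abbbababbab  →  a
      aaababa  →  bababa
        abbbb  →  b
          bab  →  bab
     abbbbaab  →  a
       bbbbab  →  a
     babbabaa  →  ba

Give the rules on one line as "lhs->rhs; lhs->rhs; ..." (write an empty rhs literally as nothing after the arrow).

  | aabbaabb => bbbaabb => bbaabb => aaabb => babb => baa => bb => a
  | abbbababbab => abbababbab => aaababbab => bababbab => babaaab => babbab => baaab => bbab => aab => bb => a
  | aaababa => bababa
  | abbbb => abbb => abb => aa => b

aa->b; bb->a; bbb->bb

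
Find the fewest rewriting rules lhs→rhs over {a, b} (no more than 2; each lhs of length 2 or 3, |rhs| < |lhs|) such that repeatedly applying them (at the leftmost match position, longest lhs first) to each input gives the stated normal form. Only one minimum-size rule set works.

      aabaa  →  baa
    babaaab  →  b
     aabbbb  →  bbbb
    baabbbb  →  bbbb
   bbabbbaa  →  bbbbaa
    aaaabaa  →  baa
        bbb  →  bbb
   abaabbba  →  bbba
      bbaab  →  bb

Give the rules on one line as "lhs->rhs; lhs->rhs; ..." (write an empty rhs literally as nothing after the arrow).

  | aabaa => abaa => baa
  | babaaab => baaab => baab => bab => b
  | aabbbb => abbbb => bbbb
  | baabbbb => babbbb => bbbb

ab->b; bab->b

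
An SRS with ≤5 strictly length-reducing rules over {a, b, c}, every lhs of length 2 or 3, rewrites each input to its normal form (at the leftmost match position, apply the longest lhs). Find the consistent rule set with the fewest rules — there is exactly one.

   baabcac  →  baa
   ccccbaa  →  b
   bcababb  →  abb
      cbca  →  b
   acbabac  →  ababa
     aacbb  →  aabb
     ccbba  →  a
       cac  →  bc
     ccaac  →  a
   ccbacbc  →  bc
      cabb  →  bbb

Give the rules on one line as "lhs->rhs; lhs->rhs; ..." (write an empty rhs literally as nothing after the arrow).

ac->a; bca->c; ca->b; cb->

  | baabcac => baacc => baac => baa
  | ccccbaa => cccaa => ccba => ca => b
  | bcababb => cbabb => abb
  | cbca => ca => b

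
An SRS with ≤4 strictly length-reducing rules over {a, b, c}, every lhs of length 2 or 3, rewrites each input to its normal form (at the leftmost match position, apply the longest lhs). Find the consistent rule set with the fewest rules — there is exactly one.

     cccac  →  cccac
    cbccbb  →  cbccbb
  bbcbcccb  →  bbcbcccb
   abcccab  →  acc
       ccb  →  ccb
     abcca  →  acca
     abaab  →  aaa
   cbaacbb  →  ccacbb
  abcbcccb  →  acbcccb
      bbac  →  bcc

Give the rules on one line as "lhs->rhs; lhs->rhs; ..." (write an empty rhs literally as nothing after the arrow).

  | cccac
  | cbccbb
  | bbcbcccb
  | abcccab => acccab => acc

ab->a; ba->c; cab->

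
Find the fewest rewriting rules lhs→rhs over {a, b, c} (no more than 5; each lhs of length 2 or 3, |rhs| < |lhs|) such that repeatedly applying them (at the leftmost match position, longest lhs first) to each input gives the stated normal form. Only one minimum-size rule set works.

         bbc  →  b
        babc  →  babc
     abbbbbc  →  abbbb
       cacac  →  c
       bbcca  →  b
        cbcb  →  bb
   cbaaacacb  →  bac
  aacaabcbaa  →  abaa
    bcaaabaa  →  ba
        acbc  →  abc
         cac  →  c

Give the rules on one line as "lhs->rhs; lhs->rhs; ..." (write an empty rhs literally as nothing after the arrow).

aab->c; bbc->b; ca->; cb->b

  | bbc => b
  | babc
  | abbbbbc => abbbb
  | cacac => cac => c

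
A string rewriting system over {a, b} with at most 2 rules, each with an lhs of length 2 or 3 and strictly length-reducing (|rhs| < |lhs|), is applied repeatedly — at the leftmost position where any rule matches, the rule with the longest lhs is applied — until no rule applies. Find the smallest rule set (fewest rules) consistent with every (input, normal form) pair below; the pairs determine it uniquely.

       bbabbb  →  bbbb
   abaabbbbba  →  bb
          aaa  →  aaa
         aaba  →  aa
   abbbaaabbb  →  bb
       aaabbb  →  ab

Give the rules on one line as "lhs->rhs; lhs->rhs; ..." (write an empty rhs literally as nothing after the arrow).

abb->b; ba->

  | bbabbb => bbbb
  | abaabbbbba => aabbbbba => abbbba => bbba => bb
  | aaa
  | aaba => aa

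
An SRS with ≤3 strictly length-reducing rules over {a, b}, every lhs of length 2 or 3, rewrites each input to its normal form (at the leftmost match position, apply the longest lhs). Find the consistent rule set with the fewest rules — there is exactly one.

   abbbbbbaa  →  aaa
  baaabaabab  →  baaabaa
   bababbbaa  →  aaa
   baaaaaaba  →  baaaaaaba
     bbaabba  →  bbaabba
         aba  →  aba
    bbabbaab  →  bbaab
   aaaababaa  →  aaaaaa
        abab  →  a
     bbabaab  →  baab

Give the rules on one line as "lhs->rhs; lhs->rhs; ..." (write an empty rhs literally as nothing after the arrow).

bab->; bbb->

  | abbbbbbaa => abbbaa => aaa
  | baaabaabab => baaabaa
  | bababbbaa => abbbaa => aaa
  | baaaaaaba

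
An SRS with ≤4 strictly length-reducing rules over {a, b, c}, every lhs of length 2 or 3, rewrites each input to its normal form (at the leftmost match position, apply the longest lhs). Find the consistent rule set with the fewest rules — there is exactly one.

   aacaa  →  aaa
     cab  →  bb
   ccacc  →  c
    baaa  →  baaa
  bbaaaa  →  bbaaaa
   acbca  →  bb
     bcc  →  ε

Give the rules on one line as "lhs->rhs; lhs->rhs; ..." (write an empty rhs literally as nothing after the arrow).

ac->; bcc->; ca->b

  | aacaa => aaa
  | cab => bb
  | ccacc => cbcc => c
  | baaa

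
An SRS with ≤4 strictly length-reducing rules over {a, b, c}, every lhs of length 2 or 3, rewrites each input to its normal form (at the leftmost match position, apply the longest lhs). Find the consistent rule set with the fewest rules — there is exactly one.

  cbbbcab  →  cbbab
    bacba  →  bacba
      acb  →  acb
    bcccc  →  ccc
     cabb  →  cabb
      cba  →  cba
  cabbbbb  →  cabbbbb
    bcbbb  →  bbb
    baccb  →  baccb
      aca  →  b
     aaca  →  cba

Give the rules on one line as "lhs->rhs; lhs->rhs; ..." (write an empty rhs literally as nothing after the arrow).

aac->cb; aca->b; bc->

  | cbbbcab => cbbab
  | bacba
  | acb
  | bcccc => ccc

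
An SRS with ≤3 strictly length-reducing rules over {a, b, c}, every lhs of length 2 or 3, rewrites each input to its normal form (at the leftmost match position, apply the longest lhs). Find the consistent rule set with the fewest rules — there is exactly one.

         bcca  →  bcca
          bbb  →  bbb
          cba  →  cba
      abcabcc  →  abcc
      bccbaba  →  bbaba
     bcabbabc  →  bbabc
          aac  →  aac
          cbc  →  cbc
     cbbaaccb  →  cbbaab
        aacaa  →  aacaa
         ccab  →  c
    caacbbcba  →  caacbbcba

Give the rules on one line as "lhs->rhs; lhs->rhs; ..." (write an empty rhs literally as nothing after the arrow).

cab->; ccb->b

  | bcca
  | bbb
  | cba
  | abcabcc => abcc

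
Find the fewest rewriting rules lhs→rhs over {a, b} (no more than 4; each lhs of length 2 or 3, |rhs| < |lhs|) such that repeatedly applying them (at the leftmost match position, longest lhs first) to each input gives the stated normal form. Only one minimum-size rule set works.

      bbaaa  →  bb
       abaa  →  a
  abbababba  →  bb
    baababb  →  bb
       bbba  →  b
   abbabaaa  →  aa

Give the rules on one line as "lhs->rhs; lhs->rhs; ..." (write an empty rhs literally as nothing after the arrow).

aba->; ba->b; bbb->b

  | bbaaa => bbaa => bba => bb
  | abaa => a
  | abbababba => abbbabba => ababba => bba => bb
  | baababb => bababb => bbabb => bbbb => bb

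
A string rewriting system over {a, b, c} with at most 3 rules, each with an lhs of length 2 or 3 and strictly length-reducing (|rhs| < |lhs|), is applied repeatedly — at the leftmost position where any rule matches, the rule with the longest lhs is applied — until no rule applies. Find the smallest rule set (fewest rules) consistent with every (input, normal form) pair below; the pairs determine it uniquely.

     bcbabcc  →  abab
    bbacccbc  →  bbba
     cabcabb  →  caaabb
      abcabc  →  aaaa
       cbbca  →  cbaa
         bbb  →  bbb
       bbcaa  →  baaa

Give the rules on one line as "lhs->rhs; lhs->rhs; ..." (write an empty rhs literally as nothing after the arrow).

  | bcbabcc => ababcc => abaac => abab
  | bbacccbc => bbbccbc => bbacbc => bbbbc => bbba
  | cabcabb => caaabb
  | abcabc => aaabc => aaaa

ac->b; bc->a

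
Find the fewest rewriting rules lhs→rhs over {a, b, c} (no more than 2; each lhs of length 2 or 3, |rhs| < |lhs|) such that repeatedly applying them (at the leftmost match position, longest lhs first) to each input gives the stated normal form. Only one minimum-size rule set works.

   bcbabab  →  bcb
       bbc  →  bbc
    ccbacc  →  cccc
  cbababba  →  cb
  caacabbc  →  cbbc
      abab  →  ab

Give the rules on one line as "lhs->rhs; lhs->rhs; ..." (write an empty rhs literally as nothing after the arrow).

  | bcbabab => bcbab => bcb
  | bbc
  | ccbacc => cccc
  | cbababba => cbabba => cbba => cb

aac->b; ba->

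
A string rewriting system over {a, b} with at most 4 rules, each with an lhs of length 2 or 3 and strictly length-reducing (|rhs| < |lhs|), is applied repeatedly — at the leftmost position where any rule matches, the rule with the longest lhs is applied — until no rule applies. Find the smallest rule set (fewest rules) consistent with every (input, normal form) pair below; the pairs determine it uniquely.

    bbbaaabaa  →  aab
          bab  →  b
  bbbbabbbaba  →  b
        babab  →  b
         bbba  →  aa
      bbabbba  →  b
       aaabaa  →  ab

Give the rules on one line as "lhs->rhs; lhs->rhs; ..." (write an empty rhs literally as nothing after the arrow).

  | bbbaaabaa => aaaabaa => aaaba => aab
  | bab => b
  | bbbbabbbaba => ababbbaba => bbbbaba => ababa => bba => b
  | babab => bab => b

aba->b; ba->; bbb->a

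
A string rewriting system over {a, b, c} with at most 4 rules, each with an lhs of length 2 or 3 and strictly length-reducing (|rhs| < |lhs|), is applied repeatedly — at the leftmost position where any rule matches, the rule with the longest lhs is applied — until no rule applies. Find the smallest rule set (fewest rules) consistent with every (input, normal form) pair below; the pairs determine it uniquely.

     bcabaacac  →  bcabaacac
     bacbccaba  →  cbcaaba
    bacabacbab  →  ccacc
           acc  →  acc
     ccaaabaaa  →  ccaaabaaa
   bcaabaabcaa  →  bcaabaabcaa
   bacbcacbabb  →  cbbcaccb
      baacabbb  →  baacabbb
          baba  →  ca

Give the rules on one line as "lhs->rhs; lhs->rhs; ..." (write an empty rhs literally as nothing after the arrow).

  | bcabaacac
  | bacbccaba => cbbccaba => cbcaaba
  | bacabacbab => cbabacbab => ccacbab => ccacc
  | acc

bab->c; bac->cb; bcc->ca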